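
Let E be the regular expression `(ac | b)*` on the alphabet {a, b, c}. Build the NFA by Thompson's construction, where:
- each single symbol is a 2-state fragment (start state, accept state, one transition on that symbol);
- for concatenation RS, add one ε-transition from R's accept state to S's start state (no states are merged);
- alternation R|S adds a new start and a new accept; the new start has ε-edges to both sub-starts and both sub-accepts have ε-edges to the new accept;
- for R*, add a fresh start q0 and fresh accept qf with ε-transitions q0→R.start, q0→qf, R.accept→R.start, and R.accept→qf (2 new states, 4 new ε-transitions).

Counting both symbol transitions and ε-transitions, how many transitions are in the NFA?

12

By structural recursion:
Each of the 3 symbol leaves contributes 1 transition (1 symbol, 0 ε).
  ac = 3 transitions (2 symbol, 1 ε)
  ac | b = 8 transitions (3 symbol, 5 ε)
  (ac | b)* = 12 transitions (3 symbol, 9 ε)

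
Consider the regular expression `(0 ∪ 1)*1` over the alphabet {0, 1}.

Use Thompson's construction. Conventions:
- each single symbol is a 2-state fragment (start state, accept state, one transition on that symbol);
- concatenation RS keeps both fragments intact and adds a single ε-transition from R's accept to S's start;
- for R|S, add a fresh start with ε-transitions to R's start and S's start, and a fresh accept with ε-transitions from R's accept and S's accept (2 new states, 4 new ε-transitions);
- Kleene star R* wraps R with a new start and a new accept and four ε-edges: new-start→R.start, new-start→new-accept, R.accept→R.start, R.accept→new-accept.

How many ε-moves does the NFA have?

9

Bottom-up over the parse tree:
Each of the 3 symbol leaves contributes 0 ε-transitions.
  0 ∪ 1 → 4 ε-transitions
  (0 ∪ 1)* → 8 ε-transitions
  (0 ∪ 1)*1 → 9 ε-transitions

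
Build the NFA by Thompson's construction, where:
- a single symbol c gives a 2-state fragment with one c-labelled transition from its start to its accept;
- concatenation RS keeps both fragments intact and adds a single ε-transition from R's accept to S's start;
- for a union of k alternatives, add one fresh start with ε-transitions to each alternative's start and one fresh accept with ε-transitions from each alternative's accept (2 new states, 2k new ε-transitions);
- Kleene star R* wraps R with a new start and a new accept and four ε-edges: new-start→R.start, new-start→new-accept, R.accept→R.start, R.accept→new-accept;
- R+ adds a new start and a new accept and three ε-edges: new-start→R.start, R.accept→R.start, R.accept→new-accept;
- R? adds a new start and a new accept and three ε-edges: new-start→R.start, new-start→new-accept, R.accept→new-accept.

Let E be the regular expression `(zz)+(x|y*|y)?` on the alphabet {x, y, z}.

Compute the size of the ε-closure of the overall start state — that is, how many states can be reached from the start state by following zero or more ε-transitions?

Compute the ε-closure size of each fragment's start state recursively; a symbol fragment's start has no outgoing ε-edge, so its closure is just itself (size 1).
  zz : C equals the left operand's closure size = 1 (its accept is not ε-reachable, so the closure stops there)
  (zz)+ : C = 1 + 1 = 2 (the body doesn't accept ε, so the new accept is not reached)
  y* : the star's fresh start ε-reaches both the body's start and the fresh accept: C = 2 + 1 = 3
  x|y*|y : new start ε-reaches every alternative's start; at least one alternative accepts ε, so the union's new accept is reached too: C = 1 + 1 + 3 + 1 + 1 = 7
  (x|y*|y)? : new start has ε-edges to the inner start and to the new accept, so C = 2 + 7 = 9
  (zz)+(x|y*|y)? : same as the first factor's closure: C = 2

2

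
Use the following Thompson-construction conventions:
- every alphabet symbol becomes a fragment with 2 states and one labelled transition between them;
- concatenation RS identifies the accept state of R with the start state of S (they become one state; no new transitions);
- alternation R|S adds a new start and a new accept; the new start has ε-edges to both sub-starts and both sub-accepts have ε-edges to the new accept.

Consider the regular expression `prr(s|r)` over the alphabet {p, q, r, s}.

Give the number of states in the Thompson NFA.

9

Bottom-up over the parse tree:
Each of the 5 symbol leaves contributes a 2-state fragment.
  s|r → 6 states
  prr(s|r) → 9 states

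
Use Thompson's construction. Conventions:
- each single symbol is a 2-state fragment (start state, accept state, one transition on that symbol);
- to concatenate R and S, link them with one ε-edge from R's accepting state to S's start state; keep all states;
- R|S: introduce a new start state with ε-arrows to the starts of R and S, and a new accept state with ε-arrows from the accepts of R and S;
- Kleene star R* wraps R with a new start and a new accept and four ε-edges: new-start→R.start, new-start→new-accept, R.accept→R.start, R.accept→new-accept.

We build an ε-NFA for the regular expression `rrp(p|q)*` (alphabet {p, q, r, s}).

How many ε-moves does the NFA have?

11

Building bottom-up:
Each of the 5 symbol leaves contributes 0 ε-transitions.
  p|q — 4 ε-transitions
  (p|q)* — 8 ε-transitions
  rrp(p|q)* — 11 ε-transitions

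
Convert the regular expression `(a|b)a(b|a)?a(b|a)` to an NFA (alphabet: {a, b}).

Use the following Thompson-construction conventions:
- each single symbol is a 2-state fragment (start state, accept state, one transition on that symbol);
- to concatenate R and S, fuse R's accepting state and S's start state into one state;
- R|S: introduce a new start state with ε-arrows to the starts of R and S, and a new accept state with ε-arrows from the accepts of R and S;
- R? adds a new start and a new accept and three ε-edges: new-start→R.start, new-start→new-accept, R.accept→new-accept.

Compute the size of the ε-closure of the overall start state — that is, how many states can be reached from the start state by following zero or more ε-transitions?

Let C(F) = |ε-closure(F.start)| within fragment F, and note whether F accepts ε. Symbol fragments have C = 1 and do not accept ε. Then:
  a|b → |ε-closure| = 1 + 1 + 1 = 3 (the new accept is not ε-reachable since no branch accepts ε)
  b|a → new start ε-reaches every alternative's start; none of them accept ε, so the new accept is not reached: |ε-closure| = 1 + 1 + 1 = 3
  (b|a)? → new start has ε-edges to the inner start and to the new accept, so |ε-closure| = 2 + 3 = 5
  b|a → |ε-closure| = 1 + 1 + 1 = 3 (the new accept is not ε-reachable since no branch accepts ε)
  (a|b)a(b|a)?a(b|a) → same as the first factor's closure: |ε-closure| = 3

3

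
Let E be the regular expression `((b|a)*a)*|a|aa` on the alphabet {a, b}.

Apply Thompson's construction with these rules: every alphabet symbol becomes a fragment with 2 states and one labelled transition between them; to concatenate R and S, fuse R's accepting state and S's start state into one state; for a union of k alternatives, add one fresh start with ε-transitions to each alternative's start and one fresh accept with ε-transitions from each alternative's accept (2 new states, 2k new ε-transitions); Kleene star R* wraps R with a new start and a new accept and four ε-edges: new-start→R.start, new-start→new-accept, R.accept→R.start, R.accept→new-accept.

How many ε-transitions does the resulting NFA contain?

Recursing over subexpressions:
Each of the 6 symbol leaves contributes 0 ε-transitions.
  b|a : 4 ε-transitions
  (b|a)* : 8 ε-transitions
  (b|a)*a : 8 ε-transitions
  ((b|a)*a)* : 12 ε-transitions
  aa : 0 ε-transitions
  ((b|a)*a)*|a|aa : 18 ε-transitions

18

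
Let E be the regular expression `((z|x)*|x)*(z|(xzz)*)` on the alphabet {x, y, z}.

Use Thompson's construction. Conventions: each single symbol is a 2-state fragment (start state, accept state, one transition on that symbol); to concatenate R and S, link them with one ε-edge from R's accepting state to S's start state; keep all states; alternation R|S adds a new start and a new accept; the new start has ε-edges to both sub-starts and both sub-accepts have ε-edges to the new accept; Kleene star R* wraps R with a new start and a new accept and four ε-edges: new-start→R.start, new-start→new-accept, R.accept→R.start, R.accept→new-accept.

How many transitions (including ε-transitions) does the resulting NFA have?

Per subexpression:
Each of the 7 symbol leaves contributes 1 transition (1 symbol, 0 ε).
  z|x : 6 transitions (2 symbol, 4 ε)
  (z|x)* : 10 transitions (2 symbol, 8 ε)
  (z|x)*|x : 15 transitions (3 symbol, 12 ε)
  ((z|x)*|x)* : 19 transitions (3 symbol, 16 ε)
  xzz : 5 transitions (3 symbol, 2 ε)
  (xzz)* : 9 transitions (3 symbol, 6 ε)
  z|(xzz)* : 14 transitions (4 symbol, 10 ε)
  ((z|x)*|x)*(z|(xzz)*) : 34 transitions (7 symbol, 27 ε)

34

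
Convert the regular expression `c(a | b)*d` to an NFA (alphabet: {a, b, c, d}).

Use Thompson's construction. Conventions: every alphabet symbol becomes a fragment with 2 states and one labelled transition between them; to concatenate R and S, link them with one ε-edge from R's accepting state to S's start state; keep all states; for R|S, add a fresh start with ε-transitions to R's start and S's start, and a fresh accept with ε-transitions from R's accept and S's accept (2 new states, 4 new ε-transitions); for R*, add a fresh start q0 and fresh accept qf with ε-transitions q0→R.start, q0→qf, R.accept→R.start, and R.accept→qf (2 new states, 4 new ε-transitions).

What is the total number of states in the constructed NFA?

Recursing over subexpressions:
Each of the 4 symbol leaves contributes a 2-state fragment.
  a | b : 6 states
  (a | b)* : 8 states
  c(a | b)*d : 12 states

12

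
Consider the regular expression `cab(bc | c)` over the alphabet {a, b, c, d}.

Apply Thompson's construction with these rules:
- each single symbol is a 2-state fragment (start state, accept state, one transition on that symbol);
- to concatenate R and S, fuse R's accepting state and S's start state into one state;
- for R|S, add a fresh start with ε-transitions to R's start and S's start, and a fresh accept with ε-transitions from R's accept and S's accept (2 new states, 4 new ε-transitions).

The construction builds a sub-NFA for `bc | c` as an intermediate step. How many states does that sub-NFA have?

7

Fragment for `bc | c`:
Each of the 3 symbol leaves contributes a 2-state fragment.
  bc — 3 states
  bc | c — 7 states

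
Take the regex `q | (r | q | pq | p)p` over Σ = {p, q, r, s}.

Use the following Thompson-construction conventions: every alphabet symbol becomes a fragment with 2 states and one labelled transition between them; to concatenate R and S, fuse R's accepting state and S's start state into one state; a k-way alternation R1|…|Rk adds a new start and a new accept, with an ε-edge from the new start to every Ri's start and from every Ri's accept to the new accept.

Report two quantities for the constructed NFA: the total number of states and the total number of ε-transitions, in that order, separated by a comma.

16, 12

Building bottom-up:
Each of the 7 symbol leaves contributes 2 states and 0 ε-transitions.
  pq = 3 states, 0 ε-transitions
  r | q | pq | p = 11 states, 8 ε-transitions
  (r | q | pq | p)p = 12 states, 8 ε-transitions
  q | (r | q | pq | p)p = 16 states, 12 ε-transitions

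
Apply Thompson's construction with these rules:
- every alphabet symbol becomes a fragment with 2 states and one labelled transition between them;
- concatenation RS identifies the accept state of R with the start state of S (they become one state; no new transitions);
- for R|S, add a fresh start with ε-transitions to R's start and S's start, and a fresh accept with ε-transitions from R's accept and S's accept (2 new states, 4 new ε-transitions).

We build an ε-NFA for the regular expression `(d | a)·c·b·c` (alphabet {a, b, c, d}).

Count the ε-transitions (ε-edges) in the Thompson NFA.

4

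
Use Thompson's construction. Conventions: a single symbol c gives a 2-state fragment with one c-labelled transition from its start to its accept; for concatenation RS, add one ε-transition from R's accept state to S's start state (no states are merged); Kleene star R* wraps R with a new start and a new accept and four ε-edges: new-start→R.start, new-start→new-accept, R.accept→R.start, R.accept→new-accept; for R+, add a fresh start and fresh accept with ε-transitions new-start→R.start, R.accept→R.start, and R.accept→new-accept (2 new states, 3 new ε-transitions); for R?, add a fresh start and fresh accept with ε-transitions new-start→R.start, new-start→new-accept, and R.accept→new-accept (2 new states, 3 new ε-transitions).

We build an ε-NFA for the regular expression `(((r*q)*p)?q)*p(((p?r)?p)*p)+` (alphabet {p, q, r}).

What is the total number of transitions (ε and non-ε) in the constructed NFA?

45

Per subexpression:
Each of the 9 symbol leaves contributes 1 transition (1 symbol, 0 ε).
  r* → 5 transitions (1 symbol, 4 ε)
  r*q → 7 transitions (2 symbol, 5 ε)
  (r*q)* → 11 transitions (2 symbol, 9 ε)
  (r*q)*p → 13 transitions (3 symbol, 10 ε)
  ((r*q)*p)? → 16 transitions (3 symbol, 13 ε)
  ((r*q)*p)?q → 18 transitions (4 symbol, 14 ε)
  (((r*q)*p)?q)* → 22 transitions (4 symbol, 18 ε)
  p? → 4 transitions (1 symbol, 3 ε)
  p?r → 6 transitions (2 symbol, 4 ε)
  (p?r)? → 9 transitions (2 symbol, 7 ε)
  (p?r)?p → 11 transitions (3 symbol, 8 ε)
  ((p?r)?p)* → 15 transitions (3 symbol, 12 ε)
  ((p?r)?p)*p → 17 transitions (4 symbol, 13 ε)
  (((p?r)?p)*p)+ → 20 transitions (4 symbol, 16 ε)
  (((r*q)*p)?q)*p(((p?r)?p)*p)+ → 45 transitions (9 symbol, 36 ε)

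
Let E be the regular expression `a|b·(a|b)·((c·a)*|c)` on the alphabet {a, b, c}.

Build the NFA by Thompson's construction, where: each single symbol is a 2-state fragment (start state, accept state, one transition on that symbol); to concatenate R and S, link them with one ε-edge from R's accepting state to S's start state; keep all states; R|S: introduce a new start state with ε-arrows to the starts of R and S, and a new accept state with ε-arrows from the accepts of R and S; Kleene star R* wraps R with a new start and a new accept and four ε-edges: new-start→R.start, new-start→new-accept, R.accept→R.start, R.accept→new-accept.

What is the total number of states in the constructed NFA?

22

Recursing over subexpressions:
Each of the 7 symbol leaves contributes a 2-state fragment.
  a|b → 6 states
  c·a → 4 states
  (c·a)* → 6 states
  (c·a)*|c → 10 states
  b·(a|b)·((c·a)*|c) → 18 states
  a|b·(a|b)·((c·a)*|c) → 22 states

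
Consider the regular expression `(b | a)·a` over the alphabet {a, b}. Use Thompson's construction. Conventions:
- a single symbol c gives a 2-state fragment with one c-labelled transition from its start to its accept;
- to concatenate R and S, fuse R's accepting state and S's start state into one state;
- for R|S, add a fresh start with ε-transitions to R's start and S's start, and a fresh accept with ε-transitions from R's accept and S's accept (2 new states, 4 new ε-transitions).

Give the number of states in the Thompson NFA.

By structural recursion:
Each of the 3 symbol leaves contributes a 2-state fragment.
  b | a → 6 states
  (b | a)·a → 7 states

7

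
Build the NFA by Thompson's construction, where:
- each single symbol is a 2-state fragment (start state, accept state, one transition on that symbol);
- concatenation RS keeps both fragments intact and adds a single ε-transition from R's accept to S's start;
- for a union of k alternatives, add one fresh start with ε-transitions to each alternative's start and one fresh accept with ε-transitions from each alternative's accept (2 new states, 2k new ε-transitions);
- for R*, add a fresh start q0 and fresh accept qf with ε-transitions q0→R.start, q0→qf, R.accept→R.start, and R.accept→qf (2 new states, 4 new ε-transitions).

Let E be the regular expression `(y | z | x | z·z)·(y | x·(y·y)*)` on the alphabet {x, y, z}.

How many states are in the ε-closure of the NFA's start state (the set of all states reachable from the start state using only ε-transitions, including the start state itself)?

5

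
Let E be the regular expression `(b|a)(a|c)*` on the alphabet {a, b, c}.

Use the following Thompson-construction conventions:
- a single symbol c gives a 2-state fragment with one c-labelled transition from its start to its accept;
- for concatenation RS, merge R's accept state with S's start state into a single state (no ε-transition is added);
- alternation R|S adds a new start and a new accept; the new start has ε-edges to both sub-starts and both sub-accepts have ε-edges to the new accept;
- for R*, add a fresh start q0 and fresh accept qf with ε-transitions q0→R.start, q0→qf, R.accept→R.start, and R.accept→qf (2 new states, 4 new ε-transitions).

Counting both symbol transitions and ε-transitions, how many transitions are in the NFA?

Per subexpression:
Each of the 4 symbol leaves contributes 1 transition (1 symbol, 0 ε).
  b|a — 6 transitions (2 symbol, 4 ε)
  a|c — 6 transitions (2 symbol, 4 ε)
  (a|c)* — 10 transitions (2 symbol, 8 ε)
  (b|a)(a|c)* — 16 transitions (4 symbol, 12 ε)

16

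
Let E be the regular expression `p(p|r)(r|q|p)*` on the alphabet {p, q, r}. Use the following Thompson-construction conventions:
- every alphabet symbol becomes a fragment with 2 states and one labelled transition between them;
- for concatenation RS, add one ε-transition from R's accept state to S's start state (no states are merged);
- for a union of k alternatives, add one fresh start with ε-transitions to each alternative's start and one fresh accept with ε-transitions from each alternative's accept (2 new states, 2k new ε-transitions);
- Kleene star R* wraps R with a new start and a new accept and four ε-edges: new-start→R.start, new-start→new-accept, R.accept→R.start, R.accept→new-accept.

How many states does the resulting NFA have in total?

18

By structural recursion:
Each of the 6 symbol leaves contributes a 2-state fragment.
  p|r → 6 states
  r|q|p → 8 states
  (r|q|p)* → 10 states
  p(p|r)(r|q|p)* → 18 states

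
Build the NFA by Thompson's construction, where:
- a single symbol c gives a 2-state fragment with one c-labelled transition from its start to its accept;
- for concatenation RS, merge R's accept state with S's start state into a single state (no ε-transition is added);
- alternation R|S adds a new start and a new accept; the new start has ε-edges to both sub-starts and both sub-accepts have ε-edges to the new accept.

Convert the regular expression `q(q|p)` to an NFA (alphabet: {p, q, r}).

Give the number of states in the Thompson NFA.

Bottom-up over the parse tree:
Each of the 3 symbol leaves contributes a 2-state fragment.
  q|p : 6 states
  q(q|p) : 7 states

7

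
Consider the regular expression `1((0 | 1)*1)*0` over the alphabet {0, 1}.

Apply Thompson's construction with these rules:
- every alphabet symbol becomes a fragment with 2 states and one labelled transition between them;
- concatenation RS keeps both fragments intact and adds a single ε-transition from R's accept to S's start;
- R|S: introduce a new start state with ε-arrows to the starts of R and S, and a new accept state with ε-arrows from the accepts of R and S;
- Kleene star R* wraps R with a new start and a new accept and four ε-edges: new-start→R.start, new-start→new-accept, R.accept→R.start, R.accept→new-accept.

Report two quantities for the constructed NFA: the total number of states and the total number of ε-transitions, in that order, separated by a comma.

By structural recursion:
Each of the 5 symbol leaves contributes 2 states and 0 ε-transitions.
  0 | 1 → 6 states, 4 ε-transitions
  (0 | 1)* → 8 states, 8 ε-transitions
  (0 | 1)*1 → 10 states, 9 ε-transitions
  ((0 | 1)*1)* → 12 states, 13 ε-transitions
  1((0 | 1)*1)*0 → 16 states, 15 ε-transitions

16, 15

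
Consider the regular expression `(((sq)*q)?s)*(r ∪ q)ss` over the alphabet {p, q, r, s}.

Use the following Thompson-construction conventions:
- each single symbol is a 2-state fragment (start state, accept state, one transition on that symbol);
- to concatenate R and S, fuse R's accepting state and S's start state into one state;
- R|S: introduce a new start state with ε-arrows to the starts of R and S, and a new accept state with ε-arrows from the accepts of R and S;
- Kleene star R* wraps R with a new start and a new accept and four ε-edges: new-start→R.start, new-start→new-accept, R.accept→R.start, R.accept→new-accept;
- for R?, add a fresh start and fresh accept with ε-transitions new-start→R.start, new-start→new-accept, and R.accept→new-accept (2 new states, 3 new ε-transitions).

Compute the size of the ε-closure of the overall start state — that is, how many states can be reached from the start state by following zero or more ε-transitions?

9

Let C(F) = |ε-closure(F.start)| within fragment F, and note whether F accepts ε. Symbol fragments have C = 1 and do not accept ε. Then:
  sq — |closure| equals the left operand's closure size = 1 (its accept is not ε-reachable, so the closure stops there)
  (sq)* — the star's fresh start ε-reaches both the body's start and the fresh accept: |closure| = 2 + 1 = 3
  (sq)*q — the left operand accepts ε, so the closure extends into the next operand (the shared merged state is already counted); |closure| = 3 + (1−1) = 3
  ((sq)*q)? — new start has ε-edges to the inner start and to the new accept, so |closure| = 2 + 3 = 5
  ((sq)*q)?s — the left operand accepts ε, so the closure extends into the next operand (the shared merged state is already counted); |closure| = 5 + (1−1) = 5
  (((sq)*q)?s)* — the star's fresh start ε-reaches both the body's start and the fresh accept: |closure| = 2 + 5 = 7
  r ∪ q — new start ε-reaches every alternative's start; none of them accept ε, so the new accept is not reached: |closure| = 1 + 1 + 1 = 3
  (((sq)*q)?s)*(r ∪ q)ss — the left operand accepts ε, so the closure extends into the next operand (the shared merged state is already counted); |closure| = 7 + (3−1) = 9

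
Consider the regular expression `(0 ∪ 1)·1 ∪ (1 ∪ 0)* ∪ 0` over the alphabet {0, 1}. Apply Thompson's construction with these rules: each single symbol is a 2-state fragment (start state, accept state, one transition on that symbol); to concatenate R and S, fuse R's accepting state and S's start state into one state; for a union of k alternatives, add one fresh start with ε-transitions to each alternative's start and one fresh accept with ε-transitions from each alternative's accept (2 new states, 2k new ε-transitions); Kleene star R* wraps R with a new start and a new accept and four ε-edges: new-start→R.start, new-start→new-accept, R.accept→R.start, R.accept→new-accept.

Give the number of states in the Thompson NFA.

Recursing over subexpressions:
Each of the 6 symbol leaves contributes a 2-state fragment.
  0 ∪ 1 : 6 states
  (0 ∪ 1)·1 : 7 states
  1 ∪ 0 : 6 states
  (1 ∪ 0)* : 8 states
  (0 ∪ 1)·1 ∪ (1 ∪ 0)* ∪ 0 : 19 states

19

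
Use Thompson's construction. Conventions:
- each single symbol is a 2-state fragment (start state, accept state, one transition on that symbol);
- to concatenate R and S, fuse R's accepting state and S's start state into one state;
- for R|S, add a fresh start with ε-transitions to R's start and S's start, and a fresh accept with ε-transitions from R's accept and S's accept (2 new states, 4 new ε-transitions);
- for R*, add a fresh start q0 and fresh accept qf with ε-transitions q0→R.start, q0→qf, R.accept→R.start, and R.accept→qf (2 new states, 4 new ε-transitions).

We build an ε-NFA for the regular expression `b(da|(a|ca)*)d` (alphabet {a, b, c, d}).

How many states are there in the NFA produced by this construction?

Per subexpression:
Each of the 7 symbol leaves contributes a 2-state fragment.
  da — 3 states
  ca — 3 states
  a|ca — 7 states
  (a|ca)* — 9 states
  da|(a|ca)* — 14 states
  b(da|(a|ca)*)d — 16 states

16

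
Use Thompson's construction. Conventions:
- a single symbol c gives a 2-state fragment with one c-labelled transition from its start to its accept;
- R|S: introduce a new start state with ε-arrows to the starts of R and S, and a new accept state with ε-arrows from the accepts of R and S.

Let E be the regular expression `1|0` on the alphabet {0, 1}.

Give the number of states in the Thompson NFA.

6

Building bottom-up:
Each of the 2 symbol leaves contributes a 2-state fragment.
  1|0 : 6 states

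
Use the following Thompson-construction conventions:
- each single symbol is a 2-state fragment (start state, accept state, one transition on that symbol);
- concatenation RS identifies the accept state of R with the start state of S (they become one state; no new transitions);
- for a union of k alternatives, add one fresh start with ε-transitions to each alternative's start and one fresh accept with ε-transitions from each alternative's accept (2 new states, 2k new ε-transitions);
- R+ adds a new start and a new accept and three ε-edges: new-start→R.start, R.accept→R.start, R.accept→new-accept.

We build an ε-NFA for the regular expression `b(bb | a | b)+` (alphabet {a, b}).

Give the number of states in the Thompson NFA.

Bottom-up over the parse tree:
Each of the 5 symbol leaves contributes a 2-state fragment.
  bb — 3 states
  bb | a | b — 9 states
  (bb | a | b)+ — 11 states
  b(bb | a | b)+ — 12 states

12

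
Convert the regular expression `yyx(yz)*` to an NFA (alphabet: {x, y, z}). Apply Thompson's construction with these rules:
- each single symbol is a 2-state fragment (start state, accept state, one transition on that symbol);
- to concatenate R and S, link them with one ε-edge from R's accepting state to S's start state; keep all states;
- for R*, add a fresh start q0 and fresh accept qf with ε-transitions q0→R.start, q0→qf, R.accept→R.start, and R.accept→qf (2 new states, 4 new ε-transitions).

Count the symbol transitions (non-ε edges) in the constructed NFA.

5

Per subexpression:
Each of the 5 symbol leaves contributes exactly 1 symbol transition.
  yz → 2 symbol transitions
  (yz)* → 2 symbol transitions
  yyx(yz)* → 5 symbol transitions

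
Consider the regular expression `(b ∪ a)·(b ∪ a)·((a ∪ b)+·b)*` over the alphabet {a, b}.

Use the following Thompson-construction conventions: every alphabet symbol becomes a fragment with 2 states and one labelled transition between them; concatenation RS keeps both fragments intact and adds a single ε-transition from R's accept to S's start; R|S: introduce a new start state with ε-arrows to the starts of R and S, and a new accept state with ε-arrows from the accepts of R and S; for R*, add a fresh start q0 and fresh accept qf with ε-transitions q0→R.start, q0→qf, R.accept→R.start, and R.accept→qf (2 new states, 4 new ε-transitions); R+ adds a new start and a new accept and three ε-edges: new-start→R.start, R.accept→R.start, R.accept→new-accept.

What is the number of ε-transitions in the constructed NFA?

22

By structural recursion:
Each of the 7 symbol leaves contributes 0 ε-transitions.
  b ∪ a = 4 ε-transitions
  b ∪ a = 4 ε-transitions
  a ∪ b = 4 ε-transitions
  (a ∪ b)+ = 7 ε-transitions
  (a ∪ b)+·b = 8 ε-transitions
  ((a ∪ b)+·b)* = 12 ε-transitions
  (b ∪ a)·(b ∪ a)·((a ∪ b)+·b)* = 22 ε-transitions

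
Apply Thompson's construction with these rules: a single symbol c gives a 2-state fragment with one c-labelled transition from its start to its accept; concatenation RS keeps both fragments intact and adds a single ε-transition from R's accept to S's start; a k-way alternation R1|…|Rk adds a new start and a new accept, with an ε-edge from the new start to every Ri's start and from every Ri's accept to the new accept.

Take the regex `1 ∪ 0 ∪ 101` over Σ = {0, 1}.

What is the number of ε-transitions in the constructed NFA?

Building bottom-up:
Each of the 5 symbol leaves contributes 0 ε-transitions.
  101 : 2 ε-transitions
  1 ∪ 0 ∪ 101 : 8 ε-transitions

8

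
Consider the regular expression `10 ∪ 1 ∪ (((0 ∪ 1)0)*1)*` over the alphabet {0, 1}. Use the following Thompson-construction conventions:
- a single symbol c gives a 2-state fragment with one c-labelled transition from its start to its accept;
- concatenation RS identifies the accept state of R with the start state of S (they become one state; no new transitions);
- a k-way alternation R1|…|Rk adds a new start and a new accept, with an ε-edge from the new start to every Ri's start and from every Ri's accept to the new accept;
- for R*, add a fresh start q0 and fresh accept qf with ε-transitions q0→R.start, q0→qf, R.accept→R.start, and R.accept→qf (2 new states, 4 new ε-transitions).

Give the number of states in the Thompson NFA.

19

Recursing over subexpressions:
Each of the 7 symbol leaves contributes a 2-state fragment.
  10 = 3 states
  0 ∪ 1 = 6 states
  (0 ∪ 1)0 = 7 states
  ((0 ∪ 1)0)* = 9 states
  ((0 ∪ 1)0)*1 = 10 states
  (((0 ∪ 1)0)*1)* = 12 states
  10 ∪ 1 ∪ (((0 ∪ 1)0)*1)* = 19 states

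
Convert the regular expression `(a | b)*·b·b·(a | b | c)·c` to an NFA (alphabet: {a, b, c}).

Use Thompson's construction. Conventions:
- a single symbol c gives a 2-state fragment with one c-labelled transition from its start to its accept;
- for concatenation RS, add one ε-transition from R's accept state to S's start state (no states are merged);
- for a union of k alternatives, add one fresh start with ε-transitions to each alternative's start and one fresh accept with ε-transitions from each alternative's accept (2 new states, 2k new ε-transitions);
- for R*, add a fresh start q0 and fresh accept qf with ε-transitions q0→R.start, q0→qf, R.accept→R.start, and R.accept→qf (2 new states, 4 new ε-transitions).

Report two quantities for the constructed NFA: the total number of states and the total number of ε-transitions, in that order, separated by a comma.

22, 18

Recursing over subexpressions:
Each of the 8 symbol leaves contributes 2 states and 0 ε-transitions.
  a | b — 6 states, 4 ε-transitions
  (a | b)* — 8 states, 8 ε-transitions
  a | b | c — 8 states, 6 ε-transitions
  (a | b)*·b·b·(a | b | c)·c — 22 states, 18 ε-transitions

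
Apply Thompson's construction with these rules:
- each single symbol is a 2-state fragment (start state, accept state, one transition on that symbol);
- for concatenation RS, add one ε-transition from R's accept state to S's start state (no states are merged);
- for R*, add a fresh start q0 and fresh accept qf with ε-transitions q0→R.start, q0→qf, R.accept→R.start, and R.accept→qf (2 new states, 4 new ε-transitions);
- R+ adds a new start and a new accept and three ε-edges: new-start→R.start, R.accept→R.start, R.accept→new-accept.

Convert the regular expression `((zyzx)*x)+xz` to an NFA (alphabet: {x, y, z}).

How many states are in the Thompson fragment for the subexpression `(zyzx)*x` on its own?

Fragment for `(zyzx)*x`:
Each of the 5 symbol leaves contributes a 2-state fragment.
  zyzx — 8 states
  (zyzx)* — 10 states
  (zyzx)*x — 12 states

12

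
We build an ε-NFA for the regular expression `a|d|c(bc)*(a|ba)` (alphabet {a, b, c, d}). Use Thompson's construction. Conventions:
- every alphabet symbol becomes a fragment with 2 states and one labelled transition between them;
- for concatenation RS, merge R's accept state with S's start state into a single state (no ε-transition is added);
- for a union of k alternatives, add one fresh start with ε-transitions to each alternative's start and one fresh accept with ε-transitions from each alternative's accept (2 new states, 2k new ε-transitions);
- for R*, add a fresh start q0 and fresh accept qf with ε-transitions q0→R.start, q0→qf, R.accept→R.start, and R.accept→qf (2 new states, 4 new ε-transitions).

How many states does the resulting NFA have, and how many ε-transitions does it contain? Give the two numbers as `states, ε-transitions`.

Per subexpression:
Each of the 8 symbol leaves contributes 2 states and 0 ε-transitions.
  bc = 3 states, 0 ε-transitions
  (bc)* = 5 states, 4 ε-transitions
  ba = 3 states, 0 ε-transitions
  a|ba = 7 states, 4 ε-transitions
  c(bc)*(a|ba) = 12 states, 8 ε-transitions
  a|d|c(bc)*(a|ba) = 18 states, 14 ε-transitions

18, 14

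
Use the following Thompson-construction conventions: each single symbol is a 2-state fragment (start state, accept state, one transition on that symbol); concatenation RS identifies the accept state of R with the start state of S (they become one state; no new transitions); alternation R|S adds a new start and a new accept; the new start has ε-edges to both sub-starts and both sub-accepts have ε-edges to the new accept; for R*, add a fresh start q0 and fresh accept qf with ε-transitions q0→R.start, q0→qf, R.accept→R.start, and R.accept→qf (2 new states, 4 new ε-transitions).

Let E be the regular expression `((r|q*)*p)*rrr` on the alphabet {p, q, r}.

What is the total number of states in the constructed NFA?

16

By structural recursion:
Each of the 6 symbol leaves contributes a 2-state fragment.
  q* — 4 states
  r|q* — 8 states
  (r|q*)* — 10 states
  (r|q*)*p — 11 states
  ((r|q*)*p)* — 13 states
  ((r|q*)*p)*rrr — 16 states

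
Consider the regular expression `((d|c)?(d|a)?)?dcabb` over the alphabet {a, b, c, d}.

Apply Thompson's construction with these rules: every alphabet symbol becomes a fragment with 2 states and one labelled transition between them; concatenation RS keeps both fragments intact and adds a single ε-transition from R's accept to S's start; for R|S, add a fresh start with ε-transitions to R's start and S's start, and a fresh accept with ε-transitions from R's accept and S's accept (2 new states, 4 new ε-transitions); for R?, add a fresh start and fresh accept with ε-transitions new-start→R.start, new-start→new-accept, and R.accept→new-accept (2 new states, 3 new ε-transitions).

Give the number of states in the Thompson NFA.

28

Building bottom-up:
Each of the 9 symbol leaves contributes a 2-state fragment.
  d|c — 6 states
  (d|c)? — 8 states
  d|a — 6 states
  (d|a)? — 8 states
  (d|c)?(d|a)? — 16 states
  ((d|c)?(d|a)?)? — 18 states
  ((d|c)?(d|a)?)?dcabb — 28 states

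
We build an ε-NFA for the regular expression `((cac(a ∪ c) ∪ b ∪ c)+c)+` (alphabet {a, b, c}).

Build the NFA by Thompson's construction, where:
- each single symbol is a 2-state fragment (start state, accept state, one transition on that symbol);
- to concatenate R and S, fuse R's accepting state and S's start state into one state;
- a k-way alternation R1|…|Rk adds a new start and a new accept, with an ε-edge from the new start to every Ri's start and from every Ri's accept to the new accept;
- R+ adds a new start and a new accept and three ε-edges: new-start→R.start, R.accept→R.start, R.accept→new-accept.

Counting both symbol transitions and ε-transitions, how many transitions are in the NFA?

Bottom-up over the parse tree:
Each of the 8 symbol leaves contributes 1 transition (1 symbol, 0 ε).
  a ∪ c = 6 transitions (2 symbol, 4 ε)
  cac(a ∪ c) = 9 transitions (5 symbol, 4 ε)
  cac(a ∪ c) ∪ b ∪ c = 17 transitions (7 symbol, 10 ε)
  (cac(a ∪ c) ∪ b ∪ c)+ = 20 transitions (7 symbol, 13 ε)
  (cac(a ∪ c) ∪ b ∪ c)+c = 21 transitions (8 symbol, 13 ε)
  ((cac(a ∪ c) ∪ b ∪ c)+c)+ = 24 transitions (8 symbol, 16 ε)

24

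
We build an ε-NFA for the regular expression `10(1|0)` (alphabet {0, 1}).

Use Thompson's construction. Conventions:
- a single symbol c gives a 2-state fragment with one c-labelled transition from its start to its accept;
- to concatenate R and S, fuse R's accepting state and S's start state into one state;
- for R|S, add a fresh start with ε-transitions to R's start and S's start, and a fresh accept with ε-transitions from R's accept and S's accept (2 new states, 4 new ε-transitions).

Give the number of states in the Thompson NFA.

8

Building bottom-up:
Each of the 4 symbol leaves contributes a 2-state fragment.
  1|0 : 6 states
  10(1|0) : 8 states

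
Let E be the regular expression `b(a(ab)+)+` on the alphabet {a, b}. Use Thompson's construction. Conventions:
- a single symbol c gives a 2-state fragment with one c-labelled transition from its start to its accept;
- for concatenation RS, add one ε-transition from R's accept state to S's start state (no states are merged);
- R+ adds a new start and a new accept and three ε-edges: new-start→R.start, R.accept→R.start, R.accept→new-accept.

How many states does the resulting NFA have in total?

12

Building bottom-up:
Each of the 4 symbol leaves contributes a 2-state fragment.
  ab = 4 states
  (ab)+ = 6 states
  a(ab)+ = 8 states
  (a(ab)+)+ = 10 states
  b(a(ab)+)+ = 12 states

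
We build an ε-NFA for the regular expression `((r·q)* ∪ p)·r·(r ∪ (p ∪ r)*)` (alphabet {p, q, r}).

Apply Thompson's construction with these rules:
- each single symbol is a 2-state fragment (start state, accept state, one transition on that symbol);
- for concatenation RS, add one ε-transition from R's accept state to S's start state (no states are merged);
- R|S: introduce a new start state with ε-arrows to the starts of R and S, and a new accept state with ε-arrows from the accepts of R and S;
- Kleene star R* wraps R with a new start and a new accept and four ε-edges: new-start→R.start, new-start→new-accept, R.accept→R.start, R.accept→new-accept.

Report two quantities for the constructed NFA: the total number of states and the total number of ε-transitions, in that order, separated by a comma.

Bottom-up over the parse tree:
Each of the 7 symbol leaves contributes 2 states and 0 ε-transitions.
  r·q : 4 states, 1 ε-transition
  (r·q)* : 6 states, 5 ε-transitions
  (r·q)* ∪ p : 10 states, 9 ε-transitions
  p ∪ r : 6 states, 4 ε-transitions
  (p ∪ r)* : 8 states, 8 ε-transitions
  r ∪ (p ∪ r)* : 12 states, 12 ε-transitions
  ((r·q)* ∪ p)·r·(r ∪ (p ∪ r)*) : 24 states, 23 ε-transitions

24, 23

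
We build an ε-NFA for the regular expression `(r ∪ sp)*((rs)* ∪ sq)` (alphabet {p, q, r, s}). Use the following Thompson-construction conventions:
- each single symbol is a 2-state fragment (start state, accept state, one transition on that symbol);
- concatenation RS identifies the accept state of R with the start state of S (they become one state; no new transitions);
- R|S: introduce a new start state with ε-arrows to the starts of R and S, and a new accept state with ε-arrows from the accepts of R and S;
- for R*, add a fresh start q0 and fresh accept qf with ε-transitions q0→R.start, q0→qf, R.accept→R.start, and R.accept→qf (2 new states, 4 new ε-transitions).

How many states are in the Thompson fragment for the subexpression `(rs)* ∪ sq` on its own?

Fragment for `(rs)* ∪ sq`:
Each of the 4 symbol leaves contributes a 2-state fragment.
  rs : 3 states
  (rs)* : 5 states
  sq : 3 states
  (rs)* ∪ sq : 10 states

10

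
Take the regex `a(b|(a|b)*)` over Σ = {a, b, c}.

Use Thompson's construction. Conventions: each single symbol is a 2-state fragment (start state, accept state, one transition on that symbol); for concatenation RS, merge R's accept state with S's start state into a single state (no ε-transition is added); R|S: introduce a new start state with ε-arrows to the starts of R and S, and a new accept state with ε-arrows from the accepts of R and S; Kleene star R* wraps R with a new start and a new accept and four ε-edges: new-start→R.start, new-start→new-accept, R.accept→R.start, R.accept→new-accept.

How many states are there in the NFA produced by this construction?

Recursing over subexpressions:
Each of the 4 symbol leaves contributes a 2-state fragment.
  a|b — 6 states
  (a|b)* — 8 states
  b|(a|b)* — 12 states
  a(b|(a|b)*) — 13 states

13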